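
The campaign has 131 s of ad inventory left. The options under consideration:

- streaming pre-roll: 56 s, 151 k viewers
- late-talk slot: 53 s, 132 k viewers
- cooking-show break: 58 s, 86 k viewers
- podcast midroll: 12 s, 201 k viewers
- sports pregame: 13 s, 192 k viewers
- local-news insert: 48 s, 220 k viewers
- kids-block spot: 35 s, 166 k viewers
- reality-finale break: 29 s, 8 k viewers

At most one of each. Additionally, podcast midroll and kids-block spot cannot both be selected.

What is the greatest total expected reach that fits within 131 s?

764

By expected reach per s: podcast midroll 16.75, sports pregame 14.77, kids-block spot 4.74 lead.
Taking streaming pre-roll + podcast midroll + sports pregame + local-news insert: 129 s used, 764 in expected reach.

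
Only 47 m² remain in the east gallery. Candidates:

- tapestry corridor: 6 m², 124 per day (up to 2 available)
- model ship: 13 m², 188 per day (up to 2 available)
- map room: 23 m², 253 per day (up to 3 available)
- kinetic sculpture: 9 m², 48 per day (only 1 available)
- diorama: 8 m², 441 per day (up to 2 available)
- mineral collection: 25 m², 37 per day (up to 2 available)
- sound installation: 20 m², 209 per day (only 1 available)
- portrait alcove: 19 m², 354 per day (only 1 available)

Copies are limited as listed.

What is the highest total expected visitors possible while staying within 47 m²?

1484

By expected visitors per m²: diorama 55.12, tapestry corridor 20.67, portrait alcove 18.63, model ship 14.46 lead.
The ratio ordering already packs tightly: 2×tapestry corridor + 2×diorama + portrait alcove, 47 m², 1484.
That's the maximum — no swap from here does better than 1484.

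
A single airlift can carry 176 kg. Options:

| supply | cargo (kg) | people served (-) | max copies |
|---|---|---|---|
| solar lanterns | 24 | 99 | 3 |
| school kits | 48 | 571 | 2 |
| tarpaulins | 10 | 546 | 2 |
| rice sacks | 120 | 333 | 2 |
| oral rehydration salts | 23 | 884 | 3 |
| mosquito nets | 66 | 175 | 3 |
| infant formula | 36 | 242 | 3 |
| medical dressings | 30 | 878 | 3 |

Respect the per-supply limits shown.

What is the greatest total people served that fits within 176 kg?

Density check — tarpaulins 54.60, oral rehydration salts 38.43, medical dressings 29.27 are the best per kg.
The ratio heuristic lands on solar lanterns + 2×tarpaulins + 3×oral rehydration salts + 2×medical dressings (5599) but leaves 3 kg idle.
The 34 kg tied up in solar lanterns and tarpaulins is better spent on medical dressings — total rises to 5832 (169 kg).
That's the maximum — no swap from here does better than 5832.

5832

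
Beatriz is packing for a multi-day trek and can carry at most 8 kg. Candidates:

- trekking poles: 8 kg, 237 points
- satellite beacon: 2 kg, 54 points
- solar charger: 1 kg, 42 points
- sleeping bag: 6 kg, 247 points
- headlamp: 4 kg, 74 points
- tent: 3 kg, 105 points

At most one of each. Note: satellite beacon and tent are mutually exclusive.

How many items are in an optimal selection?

2

Optimal total is 301.
One optimal bundle: satellite beacon + sleeping bag (8 kg).
Any selection reaching 301 contains exactly 2 items.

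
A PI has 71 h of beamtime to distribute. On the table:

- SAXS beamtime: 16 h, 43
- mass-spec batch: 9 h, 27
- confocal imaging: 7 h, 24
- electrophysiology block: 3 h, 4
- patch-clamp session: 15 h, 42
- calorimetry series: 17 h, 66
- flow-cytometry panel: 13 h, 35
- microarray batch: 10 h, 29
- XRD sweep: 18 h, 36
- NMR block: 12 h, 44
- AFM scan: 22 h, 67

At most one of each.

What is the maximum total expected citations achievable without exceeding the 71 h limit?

Density check — calorimetry series 3.88, NMR block 3.67, confocal imaging 3.43, AFM scan 3.05 are the best per h.
The ratio heuristic lands on mass-spec batch + confocal imaging + electrophysiology block + calorimetry series + NMR block + AFM scan (232) but leaves 1 h idle.
The 12 h tied up in mass-spec batch and electrophysiology block is better spent on flow-cytometry panel — total rises to 236 (71 h).

236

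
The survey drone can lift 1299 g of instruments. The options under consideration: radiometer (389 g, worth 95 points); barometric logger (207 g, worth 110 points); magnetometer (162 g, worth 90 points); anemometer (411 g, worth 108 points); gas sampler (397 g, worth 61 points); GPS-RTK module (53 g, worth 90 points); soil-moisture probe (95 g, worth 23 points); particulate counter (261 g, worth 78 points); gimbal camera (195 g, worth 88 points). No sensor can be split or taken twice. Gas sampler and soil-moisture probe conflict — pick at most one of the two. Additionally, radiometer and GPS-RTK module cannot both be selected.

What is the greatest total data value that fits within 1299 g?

Ranking by ratio (data value/g): GPS-RTK module 1.70, magnetometer 0.56, barometric logger 0.53, gimbal camera 0.45.
The ratio ordering already packs tightly: barometric logger + magnetometer + anemometer + GPS-RTK module + particulate counter + gimbal camera, 1289 g, 564.
The closest alternative, barometric logger + magnetometer + gas sampler + GPS-RTK module + particulate counter + gimbal camera, reaches only 517.

564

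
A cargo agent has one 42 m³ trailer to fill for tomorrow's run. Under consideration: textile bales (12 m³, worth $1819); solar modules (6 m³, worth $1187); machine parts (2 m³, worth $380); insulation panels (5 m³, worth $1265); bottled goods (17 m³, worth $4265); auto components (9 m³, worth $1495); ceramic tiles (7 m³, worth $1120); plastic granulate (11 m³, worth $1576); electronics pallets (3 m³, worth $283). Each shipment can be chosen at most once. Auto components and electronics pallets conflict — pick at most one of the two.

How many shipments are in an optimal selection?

5

The maximum revenue within 42 m³ is 8916.
One optimal bundle: textile bales + solar modules + machine parts + insulation panels + bottled goods (42 m³).
Every optimal selection uses 5 shipments.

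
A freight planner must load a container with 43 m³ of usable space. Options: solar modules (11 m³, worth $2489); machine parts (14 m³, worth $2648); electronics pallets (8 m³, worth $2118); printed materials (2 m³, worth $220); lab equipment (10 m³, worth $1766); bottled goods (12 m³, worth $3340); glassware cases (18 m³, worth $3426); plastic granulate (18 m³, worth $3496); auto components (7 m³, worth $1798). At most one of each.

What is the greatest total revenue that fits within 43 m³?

10124

Greedy by ratio would take solar modules + electronics pallets + printed materials + bottled goods + auto components: 40 m³ used, total 9965.
The 11 m³ tied up in solar modules is better spent on machine parts — total rises to 10124 (43 m³).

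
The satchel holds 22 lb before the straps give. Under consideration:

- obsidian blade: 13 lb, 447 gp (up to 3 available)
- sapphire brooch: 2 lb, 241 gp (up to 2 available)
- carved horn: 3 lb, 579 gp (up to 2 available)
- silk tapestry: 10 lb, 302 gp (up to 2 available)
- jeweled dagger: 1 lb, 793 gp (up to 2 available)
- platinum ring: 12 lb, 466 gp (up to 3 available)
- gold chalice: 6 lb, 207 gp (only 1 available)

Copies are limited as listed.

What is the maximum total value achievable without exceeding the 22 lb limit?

A density-first pass picks 2×sapphire brooch + 2×carved horn + 2×jeweled dagger + gold chalice — 3433 at 18 lb.
Dropping gold chalice frees 6 lb; slotting in silk tapestry (10 lb) lifts the total to 3528 at 22 lb.

3528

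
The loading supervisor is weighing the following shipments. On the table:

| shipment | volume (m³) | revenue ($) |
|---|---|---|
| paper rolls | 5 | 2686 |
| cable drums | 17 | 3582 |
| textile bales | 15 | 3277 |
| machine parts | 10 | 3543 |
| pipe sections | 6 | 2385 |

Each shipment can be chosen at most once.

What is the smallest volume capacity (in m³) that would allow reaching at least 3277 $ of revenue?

10

Minimise m³ subject to total revenue ≥ 3277.
machine parts reaches 3543 using 10 m³.
Below 10 m³ the best achievable stays under 3277.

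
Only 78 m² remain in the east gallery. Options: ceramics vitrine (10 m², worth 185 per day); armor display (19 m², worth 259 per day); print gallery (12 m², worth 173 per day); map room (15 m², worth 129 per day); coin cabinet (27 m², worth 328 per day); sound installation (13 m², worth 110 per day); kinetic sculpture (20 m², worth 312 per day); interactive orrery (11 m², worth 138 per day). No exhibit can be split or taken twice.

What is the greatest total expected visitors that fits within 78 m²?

1084

Density check — ceramics vitrine 18.50, kinetic sculpture 15.60, print gallery 14.42 are the best per m².
Taking the top-ratio exhibits first gives ceramics vitrine + armor display + print gallery + kinetic sculpture + interactive orrery for 1067 (72 m²).
Replace print gallery and interactive orrery with coin cabinet: the trade gains 17 net, giving 1084 at 76 m².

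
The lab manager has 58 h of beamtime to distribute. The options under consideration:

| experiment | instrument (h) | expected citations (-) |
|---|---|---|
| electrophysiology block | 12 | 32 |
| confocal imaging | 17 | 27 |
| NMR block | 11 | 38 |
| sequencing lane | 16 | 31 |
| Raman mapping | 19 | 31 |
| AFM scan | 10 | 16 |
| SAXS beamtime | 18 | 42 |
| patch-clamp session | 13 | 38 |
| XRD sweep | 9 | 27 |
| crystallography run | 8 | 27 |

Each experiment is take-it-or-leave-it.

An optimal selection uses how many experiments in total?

The maximum expected citations within 58 h is 166.
For example electrophysiology block + NMR block + SAXS beamtime + XRD sweep + crystallography run achieves it, using 58 h.
Any selection reaching 166 contains exactly 5 experiments.

5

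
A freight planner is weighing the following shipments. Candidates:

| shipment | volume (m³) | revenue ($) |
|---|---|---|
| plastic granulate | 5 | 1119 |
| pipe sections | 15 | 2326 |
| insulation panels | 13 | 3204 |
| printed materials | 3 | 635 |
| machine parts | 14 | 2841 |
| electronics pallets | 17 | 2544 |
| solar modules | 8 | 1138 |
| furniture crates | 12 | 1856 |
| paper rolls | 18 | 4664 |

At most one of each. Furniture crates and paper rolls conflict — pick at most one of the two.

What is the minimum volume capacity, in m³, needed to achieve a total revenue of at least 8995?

39

Minimise m³ subject to total revenue ≥ 8995.
plastic granulate + insulation panels + printed materials + paper rolls reaches 9622 using 39 m³.
No combination under 39 m³ hits 8995.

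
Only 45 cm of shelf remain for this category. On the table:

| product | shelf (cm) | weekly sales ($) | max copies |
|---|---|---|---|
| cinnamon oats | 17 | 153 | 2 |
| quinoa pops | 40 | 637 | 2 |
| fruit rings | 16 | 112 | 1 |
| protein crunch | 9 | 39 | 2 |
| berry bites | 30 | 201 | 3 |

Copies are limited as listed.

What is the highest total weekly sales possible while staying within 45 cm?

637

By weekly sales per cm: quinoa pops 15.93, cinnamon oats 9.00, fruit rings 7.00 lead.
The ratio ordering already packs tightly: quinoa pops, 40 cm, 637.
No other feasible combination exceeds 637.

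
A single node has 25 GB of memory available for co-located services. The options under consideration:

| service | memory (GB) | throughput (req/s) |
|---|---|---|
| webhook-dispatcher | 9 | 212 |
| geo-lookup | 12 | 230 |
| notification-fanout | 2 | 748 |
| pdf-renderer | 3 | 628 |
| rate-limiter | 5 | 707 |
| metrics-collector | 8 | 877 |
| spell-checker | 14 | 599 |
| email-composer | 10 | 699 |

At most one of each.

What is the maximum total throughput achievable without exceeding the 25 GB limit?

A density-first pass picks notification-fanout + pdf-renderer + rate-limiter + metrics-collector — 2960 at 18 GB.
Replace pdf-renderer with email-composer: the trade gains 71 net, giving 3031 at 25 GB.
Nothing else within 25 GB beats 3031.

3031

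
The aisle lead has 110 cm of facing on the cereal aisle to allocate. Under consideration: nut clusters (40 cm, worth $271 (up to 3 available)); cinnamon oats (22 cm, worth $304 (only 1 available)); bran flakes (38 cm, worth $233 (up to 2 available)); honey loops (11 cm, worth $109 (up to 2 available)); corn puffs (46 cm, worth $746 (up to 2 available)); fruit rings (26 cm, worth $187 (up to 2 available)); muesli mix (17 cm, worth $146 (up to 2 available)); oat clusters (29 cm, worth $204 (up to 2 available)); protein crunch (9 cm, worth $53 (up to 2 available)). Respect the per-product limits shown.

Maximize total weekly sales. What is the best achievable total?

1638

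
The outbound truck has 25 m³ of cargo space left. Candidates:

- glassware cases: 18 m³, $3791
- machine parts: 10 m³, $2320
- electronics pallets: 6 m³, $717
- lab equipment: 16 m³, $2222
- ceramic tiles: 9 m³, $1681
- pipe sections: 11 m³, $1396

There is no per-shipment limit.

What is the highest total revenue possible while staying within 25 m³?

4718

Greedy by ratio would take 2×machine parts: 20 m³ used, total 4640.
Replace machine parts with electronics pallets + ceramic tiles: the trade gains 78 net, giving 4718 at 25 m³.
Nothing else within 25 m³ beats 4718.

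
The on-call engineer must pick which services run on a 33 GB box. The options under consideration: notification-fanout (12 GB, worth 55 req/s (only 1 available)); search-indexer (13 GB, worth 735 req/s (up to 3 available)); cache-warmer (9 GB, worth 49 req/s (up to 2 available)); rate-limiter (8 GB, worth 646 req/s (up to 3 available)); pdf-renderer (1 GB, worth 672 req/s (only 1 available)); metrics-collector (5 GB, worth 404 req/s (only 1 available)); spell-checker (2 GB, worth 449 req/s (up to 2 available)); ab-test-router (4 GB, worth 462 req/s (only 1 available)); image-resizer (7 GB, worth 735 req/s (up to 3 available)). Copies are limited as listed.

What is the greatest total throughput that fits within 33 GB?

4237

Ranking by ratio (throughput/GB): pdf-renderer 672.00, spell-checker 224.50, ab-test-router 115.50, image-resizer 105.00.
Best packing: pdf-renderer + 2×spell-checker + ab-test-router + 3×image-resizer — 30 GB, 4237 total.
That's the maximum — no swap from here does better than 4237.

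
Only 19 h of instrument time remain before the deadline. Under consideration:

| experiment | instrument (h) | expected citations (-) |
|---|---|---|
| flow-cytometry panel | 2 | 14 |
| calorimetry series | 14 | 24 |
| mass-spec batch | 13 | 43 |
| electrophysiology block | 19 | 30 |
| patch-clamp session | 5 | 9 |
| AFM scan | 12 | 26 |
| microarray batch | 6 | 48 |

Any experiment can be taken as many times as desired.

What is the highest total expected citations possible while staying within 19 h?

144

Best packing: 3×microarray batch — 18 h, 144 total.
No other feasible combination exceeds 144.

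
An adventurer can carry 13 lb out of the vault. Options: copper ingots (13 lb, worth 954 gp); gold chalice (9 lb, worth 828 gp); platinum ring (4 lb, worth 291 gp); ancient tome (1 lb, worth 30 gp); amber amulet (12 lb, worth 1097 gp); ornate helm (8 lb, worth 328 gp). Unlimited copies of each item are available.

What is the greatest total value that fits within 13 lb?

Density check — gold chalice 92.00, amber amulet 91.42, copper ingots 73.38 are the best per lb.
Taking the top-ratio items first gives gold chalice + platinum ring for 1119 (13 lb).
The 13 lb tied up in gold chalice and platinum ring is better spent on ancient tome + amber amulet — total rises to 1127 (13 lb).
That's the maximum — no swap from here does better than 1127.

1127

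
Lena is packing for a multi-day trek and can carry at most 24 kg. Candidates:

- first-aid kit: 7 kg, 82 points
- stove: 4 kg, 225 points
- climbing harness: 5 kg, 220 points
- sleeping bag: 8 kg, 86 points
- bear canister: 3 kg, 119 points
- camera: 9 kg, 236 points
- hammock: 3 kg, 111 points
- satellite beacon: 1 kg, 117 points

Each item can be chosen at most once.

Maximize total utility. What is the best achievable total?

917

Taking the top-ratio items first gives first-aid kit + stove + climbing harness + bear canister + hammock + satellite beacon for 874 (23 kg).
Dropping first-aid kit and hammock frees 10 kg; slotting in camera (9 kg) lifts the total to 917 at 22 kg.
Next best is stove + climbing harness + bear canister + camera + hammock at 911 (24 kg) — short by 6.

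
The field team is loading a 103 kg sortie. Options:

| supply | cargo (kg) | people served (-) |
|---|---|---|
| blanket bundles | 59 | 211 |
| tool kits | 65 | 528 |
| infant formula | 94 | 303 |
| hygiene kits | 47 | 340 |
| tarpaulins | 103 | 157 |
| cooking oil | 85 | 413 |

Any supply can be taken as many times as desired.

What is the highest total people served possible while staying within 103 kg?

680

The ratio heuristic lands on tool kits (528) but leaves 38 kg idle.
The 65 kg tied up in tool kits is better spent on 2×hygiene kits — total rises to 680 (94 kg).
That's the maximum — no swap from here does better than 680.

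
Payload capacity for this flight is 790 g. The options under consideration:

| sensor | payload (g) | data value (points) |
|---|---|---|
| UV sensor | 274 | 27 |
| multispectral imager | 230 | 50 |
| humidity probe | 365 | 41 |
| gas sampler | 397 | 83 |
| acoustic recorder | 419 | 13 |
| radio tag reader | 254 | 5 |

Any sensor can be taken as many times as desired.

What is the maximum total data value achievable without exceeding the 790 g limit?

150

By data value per g: multispectral imager 0.22, gas sampler 0.21, humidity probe 0.11, UV sensor 0.10 lead.
Best packing: 3×multispectral imager — 690 g, 150 total.
Nothing else within 790 g beats 150.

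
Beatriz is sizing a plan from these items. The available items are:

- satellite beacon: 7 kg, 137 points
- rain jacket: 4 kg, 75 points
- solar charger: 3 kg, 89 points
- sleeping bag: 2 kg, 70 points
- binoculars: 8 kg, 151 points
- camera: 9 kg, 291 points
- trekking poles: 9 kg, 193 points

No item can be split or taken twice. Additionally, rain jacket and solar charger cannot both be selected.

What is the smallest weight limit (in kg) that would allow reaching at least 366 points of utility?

Look for the lowest-weight combination reaching 366.
solar charger + camera: 380 utility at 12 kg.
No combination under 12 kg hits 366.

12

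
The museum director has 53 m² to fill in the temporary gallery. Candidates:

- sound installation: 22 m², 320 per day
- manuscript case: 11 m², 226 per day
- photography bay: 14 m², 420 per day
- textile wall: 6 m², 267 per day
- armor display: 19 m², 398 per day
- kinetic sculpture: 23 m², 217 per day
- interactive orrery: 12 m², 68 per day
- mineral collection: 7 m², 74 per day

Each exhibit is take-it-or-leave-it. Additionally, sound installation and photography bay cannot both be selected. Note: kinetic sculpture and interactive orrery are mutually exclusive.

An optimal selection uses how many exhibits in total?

Optimal total is 1311.
One optimal bundle: manuscript case + photography bay + textile wall + armor display (50 m²).
Any selection reaching 1311 contains exactly 4 exhibits.

4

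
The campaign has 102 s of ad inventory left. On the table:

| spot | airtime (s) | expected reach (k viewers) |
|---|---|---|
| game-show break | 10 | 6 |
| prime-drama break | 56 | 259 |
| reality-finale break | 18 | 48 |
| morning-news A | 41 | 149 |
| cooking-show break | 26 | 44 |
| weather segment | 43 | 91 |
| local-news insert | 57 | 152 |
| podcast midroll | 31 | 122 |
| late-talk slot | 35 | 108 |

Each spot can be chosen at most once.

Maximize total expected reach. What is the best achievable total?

408

Ranking by ratio (expected reach/s): prime-drama break 4.62, podcast midroll 3.94, morning-news A 3.63.
Greedy by ratio would take game-show break + prime-drama break + podcast midroll: 97 s used, total 387.
Dropping game-show break and podcast midroll frees 41 s; slotting in morning-news A (41 s) lifts the total to 408 at 97 s.
Next best is game-show break + prime-drama break + podcast midroll at 387 (97 s) — short by 21.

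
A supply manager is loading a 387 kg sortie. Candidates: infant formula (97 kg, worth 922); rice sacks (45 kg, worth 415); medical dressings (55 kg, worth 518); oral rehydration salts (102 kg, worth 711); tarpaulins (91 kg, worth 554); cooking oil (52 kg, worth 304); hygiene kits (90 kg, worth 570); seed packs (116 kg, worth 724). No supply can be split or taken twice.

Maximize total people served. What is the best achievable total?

Greedy by ratio would take infant formula + rice sacks + medical dressings + oral rehydration salts + cooking oil: 351 kg used, total 2870.
Dropping oral rehydration salts and cooking oil frees 154 kg; slotting in tarpaulins + hygiene kits (181 kg) lifts the total to 2979 at 378 kg.
An exhaustive check of the 256 subsets confirms 2979.

2979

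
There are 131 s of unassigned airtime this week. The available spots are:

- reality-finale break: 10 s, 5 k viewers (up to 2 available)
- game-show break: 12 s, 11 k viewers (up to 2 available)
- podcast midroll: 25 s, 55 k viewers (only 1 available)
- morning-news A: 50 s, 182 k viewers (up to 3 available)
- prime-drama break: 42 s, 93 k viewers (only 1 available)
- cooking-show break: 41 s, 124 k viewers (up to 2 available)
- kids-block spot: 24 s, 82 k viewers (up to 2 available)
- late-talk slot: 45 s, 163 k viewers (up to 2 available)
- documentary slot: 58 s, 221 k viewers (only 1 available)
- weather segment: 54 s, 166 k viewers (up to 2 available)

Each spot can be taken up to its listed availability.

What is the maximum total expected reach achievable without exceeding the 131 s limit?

466

Density check — documentary slot 3.81, morning-news A 3.64, late-talk slot 3.62 are the best per s.
Filling by ratio: reality-finale break + game-show break + morning-news A + documentary slot for 419, with 1 s left unused.
But kids-block spot + late-talk slot + documentary slot fits in 127 s and reaches 466.
Every other selection either busts 131 s or exceeds an availability limit or fails to beat 466.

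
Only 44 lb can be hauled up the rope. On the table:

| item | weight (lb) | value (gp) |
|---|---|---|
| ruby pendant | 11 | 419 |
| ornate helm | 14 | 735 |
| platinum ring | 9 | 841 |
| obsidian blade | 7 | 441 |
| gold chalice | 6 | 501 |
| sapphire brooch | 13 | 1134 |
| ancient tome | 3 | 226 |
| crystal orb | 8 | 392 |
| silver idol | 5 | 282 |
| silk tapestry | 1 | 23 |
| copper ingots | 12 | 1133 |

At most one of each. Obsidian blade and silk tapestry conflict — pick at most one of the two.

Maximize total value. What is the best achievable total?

By value per lb: copper ingots 94.42, platinum ring 93.44, sapphire brooch 87.23 lead.
Best packing: platinum ring + gold chalice + sapphire brooch + ancient tome + silk tapestry + copper ingots — 44 lb, 3858 total.
Runner-up platinum ring + gold chalice + sapphire brooch + ancient tome + copper ingots tops out at 3835.

3858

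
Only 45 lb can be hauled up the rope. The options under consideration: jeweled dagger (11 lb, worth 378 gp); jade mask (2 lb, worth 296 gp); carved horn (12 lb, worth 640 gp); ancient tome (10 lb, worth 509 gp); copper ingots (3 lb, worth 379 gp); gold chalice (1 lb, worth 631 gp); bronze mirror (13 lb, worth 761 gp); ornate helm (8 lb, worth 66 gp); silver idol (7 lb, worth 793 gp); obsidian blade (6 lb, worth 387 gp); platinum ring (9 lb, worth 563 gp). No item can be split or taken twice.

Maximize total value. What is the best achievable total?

The ratio heuristic lands on jade mask + copper ingots + gold chalice + bronze mirror + silver idol + obsidian blade + platinum ring (3810) but leaves 4 lb idle.
The 6 lb tied up in obsidian blade is better spent on ancient tome — total rises to 3932 (45 lb).
The closest alternative, jade mask + carved horn + copper ingots + gold chalice + bronze mirror + silver idol + obsidian blade, reaches only 3887.

3932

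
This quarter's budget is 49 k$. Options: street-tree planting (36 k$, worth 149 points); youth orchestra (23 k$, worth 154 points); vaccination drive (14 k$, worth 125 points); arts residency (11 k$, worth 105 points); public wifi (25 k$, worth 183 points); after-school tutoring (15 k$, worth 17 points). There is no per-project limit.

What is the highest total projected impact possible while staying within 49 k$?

440

The ratio heuristic lands on 4×arts residency (420) but leaves 5 k$ idle.
The 11 k$ tied up in arts residency is better spent on vaccination drive — total rises to 440 (47 k$).
Every other selection either busts 49 k$ or fails to beat 440.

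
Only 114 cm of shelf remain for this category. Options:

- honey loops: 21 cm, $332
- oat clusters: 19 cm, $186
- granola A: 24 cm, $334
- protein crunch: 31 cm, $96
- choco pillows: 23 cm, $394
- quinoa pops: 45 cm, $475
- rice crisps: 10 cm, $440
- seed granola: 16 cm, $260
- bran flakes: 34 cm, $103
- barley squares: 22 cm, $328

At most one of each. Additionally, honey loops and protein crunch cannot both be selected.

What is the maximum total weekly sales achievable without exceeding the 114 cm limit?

Density check — rice crisps 44.00, choco pillows 17.13, seed granola 16.25, honey loops 15.81 are the best per cm.
The ratio heuristic lands on honey loops + oat clusters + choco pillows + rice crisps + seed granola + barley squares (1940) but leaves 3 cm idle.
The 22 cm tied up in barley squares is better spent on granola A — total rises to 1946 (113 cm).
Next best is oat clusters + granola A + choco pillows + rice crisps + seed granola + barley squares at 1942 (114 cm) — short by 4.

1946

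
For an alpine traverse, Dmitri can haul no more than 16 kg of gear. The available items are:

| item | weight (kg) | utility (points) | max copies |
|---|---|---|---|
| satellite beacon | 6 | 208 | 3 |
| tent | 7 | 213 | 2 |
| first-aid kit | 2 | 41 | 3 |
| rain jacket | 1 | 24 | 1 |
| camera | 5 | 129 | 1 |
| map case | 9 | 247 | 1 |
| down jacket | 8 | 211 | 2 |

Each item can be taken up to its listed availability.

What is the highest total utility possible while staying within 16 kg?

Ranking by ratio (utility/kg): satellite beacon 34.67, tent 30.43, map case 27.44.
The ratio heuristic lands on 2×satellite beacon + first-aid kit + rain jacket (481) but leaves 1 kg idle.
Dropping rain jacket frees 1 kg; slotting in first-aid kit (2 kg) lifts the total to 498 at 16 kg.

498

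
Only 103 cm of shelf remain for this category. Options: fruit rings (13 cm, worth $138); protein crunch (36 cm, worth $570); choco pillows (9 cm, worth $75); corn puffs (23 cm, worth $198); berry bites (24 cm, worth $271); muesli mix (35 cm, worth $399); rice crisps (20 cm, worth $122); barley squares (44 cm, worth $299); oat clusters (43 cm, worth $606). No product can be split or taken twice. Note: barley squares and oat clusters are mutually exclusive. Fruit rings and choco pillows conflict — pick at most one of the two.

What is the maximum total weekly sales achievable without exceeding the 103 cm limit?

1447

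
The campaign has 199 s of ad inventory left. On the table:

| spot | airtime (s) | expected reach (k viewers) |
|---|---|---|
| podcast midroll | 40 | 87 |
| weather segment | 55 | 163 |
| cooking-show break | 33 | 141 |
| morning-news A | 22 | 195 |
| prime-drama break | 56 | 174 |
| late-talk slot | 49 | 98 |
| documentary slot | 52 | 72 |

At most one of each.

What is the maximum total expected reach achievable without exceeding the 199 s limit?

Taking the top-ratio spots first gives weather segment + cooking-show break + morning-news A + prime-drama break for 673 (166 s).
Dropping prime-drama break frees 56 s; slotting in podcast midroll + late-talk slot (89 s) lifts the total to 684 at 199 s.
Nothing else within 199 s beats 684.

684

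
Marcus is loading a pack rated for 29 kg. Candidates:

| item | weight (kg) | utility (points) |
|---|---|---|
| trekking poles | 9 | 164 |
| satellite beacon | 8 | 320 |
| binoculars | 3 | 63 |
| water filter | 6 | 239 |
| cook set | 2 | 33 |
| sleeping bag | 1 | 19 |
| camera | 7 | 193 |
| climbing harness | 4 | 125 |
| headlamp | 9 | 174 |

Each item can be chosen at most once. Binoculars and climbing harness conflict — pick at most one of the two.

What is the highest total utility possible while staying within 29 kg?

929

Best packing: satellite beacon + water filter + cook set + sleeping bag + camera + climbing harness — 28 kg, 929 total.
The spare 1 kg is too small for any remaining item, and no feasible exchange beats 929.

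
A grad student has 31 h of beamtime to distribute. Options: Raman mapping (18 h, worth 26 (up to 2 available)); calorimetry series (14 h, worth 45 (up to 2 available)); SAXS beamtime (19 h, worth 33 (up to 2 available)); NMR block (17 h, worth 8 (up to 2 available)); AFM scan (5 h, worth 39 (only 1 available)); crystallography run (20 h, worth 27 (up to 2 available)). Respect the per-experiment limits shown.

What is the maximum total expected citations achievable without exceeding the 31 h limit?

Density check — AFM scan 7.80, calorimetry series 3.21, SAXS beamtime 1.74 are the best per h.
The ratio heuristic lands on calorimetry series + AFM scan (84) but leaves 12 h idle.
The 5 h tied up in AFM scan is better spent on calorimetry series — total rises to 90 (28 h).
Nothing else within 31 h beats 90.

90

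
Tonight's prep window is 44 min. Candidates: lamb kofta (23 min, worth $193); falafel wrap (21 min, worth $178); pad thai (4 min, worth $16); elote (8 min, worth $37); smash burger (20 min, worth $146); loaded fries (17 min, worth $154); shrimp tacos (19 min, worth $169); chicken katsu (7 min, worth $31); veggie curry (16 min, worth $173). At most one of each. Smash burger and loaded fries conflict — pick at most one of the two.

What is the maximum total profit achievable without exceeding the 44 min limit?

Density check — veggie curry 10.81, loaded fries 9.06, shrimp tacos 8.89 are the best per min.
Greedy by ratio would take elote + loaded fries + veggie curry: 41 min used, total 364.
Dropping elote and loaded fries frees 25 min; slotting in lamb kofta + pad thai (27 min) lifts the total to 382 at 43 min.
Falafel wrap + chicken katsu + veggie curry (44 min) also reaches 382 — a tie, but nothing goes higher.

382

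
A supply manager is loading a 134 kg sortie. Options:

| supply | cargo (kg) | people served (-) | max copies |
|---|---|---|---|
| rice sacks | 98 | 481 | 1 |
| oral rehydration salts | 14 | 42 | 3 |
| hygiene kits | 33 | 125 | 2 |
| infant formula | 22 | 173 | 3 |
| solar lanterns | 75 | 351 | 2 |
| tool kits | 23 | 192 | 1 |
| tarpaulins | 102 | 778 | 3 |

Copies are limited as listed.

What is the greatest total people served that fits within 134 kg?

970

Ranking by ratio (people served/kg): tool kits 8.35, infant formula 7.86, tarpaulins 7.63.
The ratio heuristic lands on hygiene kits + 3×infant formula + tool kits (836) but leaves 12 kg idle.
Replace hygiene kits and 3×infant formula with tarpaulins: the trade gains 134 net, giving 970 at 125 kg.
That's the maximum — no swap from here does better than 970.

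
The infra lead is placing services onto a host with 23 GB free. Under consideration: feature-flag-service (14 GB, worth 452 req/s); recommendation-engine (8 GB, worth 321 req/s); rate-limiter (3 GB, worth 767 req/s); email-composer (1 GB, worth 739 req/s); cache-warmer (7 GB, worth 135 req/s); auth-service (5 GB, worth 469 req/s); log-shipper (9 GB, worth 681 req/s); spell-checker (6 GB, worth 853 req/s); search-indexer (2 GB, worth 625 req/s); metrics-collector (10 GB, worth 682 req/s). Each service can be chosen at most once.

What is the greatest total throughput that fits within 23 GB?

A density-first pass picks rate-limiter + email-composer + auth-service + spell-checker + search-indexer — 3453 at 17 GB.
Replace auth-service with metrics-collector: the trade gains 213 net, giving 3666 at 22 GB.

3666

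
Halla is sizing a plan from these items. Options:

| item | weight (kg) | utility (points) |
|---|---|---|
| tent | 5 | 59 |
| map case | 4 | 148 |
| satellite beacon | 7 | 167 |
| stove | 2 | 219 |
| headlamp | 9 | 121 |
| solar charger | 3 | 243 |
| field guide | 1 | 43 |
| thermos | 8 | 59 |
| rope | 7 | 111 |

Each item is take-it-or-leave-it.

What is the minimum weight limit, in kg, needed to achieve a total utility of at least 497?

Need the lightest bundle worth ≥ 497.
stove + solar charger + field guide: 505 utility at 6 kg.
Any bundle with less than 6 kg falls short of 497.

6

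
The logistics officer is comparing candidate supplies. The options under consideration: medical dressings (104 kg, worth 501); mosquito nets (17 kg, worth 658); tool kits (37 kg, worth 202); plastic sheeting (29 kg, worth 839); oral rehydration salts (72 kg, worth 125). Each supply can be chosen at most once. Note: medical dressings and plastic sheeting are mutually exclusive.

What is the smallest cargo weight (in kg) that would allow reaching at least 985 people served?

46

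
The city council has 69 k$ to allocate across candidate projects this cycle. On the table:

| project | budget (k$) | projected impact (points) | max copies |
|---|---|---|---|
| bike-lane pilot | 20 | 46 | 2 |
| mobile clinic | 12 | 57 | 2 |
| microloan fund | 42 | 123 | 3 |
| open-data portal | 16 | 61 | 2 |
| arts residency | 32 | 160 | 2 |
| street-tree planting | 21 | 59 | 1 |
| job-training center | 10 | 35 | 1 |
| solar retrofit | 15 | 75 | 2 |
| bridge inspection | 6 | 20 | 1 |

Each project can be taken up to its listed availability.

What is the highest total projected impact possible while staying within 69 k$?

330

Filling by ratio: 2×arts residency for 320, with 5 k$ left unused.
Replace arts residency with 2×solar retrofit + bridge inspection: the trade gains 10 net, giving 330 at 68 k$.
Every other selection either busts 69 k$ or exceeds an availability limit or fails to beat 330.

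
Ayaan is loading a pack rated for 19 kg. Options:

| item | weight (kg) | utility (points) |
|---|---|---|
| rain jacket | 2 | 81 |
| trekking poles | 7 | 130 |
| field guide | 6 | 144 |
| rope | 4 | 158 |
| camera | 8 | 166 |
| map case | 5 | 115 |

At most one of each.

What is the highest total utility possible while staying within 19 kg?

Filling by ratio: rain jacket + field guide + rope + map case for 498, with 2 kg left unused.
Replace field guide with camera: the trade gains 22 net, giving 520 at 19 kg.

520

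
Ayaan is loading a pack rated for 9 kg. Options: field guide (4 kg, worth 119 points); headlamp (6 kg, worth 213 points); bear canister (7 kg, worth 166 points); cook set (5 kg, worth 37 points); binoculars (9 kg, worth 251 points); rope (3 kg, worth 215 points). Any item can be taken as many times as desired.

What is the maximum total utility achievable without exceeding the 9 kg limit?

645

Density check — rope 71.67, headlamp 35.50, field guide 29.75 are the best per kg.
Taking 3×rope: 9 kg used, 645 in utility.
Every other selection either busts 9 kg or fails to beat 645.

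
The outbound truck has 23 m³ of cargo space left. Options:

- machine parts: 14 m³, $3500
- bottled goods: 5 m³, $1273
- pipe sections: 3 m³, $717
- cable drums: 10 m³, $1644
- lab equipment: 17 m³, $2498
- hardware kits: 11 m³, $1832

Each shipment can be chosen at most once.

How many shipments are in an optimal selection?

3

Best achievable revenue is 5490.
One optimal bundle: machine parts + bottled goods + pipe sections (22 m³).
Any selection reaching 5490 contains exactly 3 shipments.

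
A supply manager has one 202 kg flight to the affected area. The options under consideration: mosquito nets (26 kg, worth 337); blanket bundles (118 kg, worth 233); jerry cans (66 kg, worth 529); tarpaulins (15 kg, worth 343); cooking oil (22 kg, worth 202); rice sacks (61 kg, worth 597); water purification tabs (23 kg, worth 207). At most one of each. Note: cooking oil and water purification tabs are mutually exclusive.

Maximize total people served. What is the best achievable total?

2013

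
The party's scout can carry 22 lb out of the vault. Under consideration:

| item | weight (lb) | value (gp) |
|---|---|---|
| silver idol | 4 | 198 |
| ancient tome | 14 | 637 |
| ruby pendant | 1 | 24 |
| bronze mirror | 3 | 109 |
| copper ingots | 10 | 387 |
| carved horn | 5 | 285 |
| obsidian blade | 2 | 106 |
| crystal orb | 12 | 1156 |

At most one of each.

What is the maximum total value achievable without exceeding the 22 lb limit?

1663

Ranking by ratio (value/lb): crystal orb 96.33, carved horn 57.00, obsidian blade 53.00.
Greedy by ratio would take bronze mirror + carved horn + obsidian blade + crystal orb: 22 lb used, total 1656.
Dropping bronze mirror and obsidian blade frees 5 lb; slotting in silver idol + ruby pendant (5 lb) lifts the total to 1663 at 22 lb.
Next best is bronze mirror + carved horn + obsidian blade + crystal orb at 1656 (22 lb) — short by 7.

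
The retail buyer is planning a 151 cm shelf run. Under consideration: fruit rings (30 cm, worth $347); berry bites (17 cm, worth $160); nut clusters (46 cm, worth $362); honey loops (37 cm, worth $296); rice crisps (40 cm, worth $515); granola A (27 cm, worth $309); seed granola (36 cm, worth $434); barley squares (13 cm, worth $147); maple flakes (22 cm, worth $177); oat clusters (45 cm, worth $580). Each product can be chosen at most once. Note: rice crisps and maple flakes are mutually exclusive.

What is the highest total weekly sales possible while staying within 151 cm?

1876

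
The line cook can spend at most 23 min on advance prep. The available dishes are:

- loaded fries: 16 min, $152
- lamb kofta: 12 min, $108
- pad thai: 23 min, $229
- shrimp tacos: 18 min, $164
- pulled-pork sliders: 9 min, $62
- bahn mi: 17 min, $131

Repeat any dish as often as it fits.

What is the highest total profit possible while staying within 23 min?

Pad thai uses 23 of the 23 min and totals 229.
Nothing else within 23 min beats 229.

229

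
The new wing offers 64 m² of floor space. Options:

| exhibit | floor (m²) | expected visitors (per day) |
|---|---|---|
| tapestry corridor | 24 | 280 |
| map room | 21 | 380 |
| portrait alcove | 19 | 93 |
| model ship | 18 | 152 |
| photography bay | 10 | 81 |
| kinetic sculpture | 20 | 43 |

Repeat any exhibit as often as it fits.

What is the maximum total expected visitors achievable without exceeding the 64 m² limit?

The ratio ordering already packs tightly: 3×map room, 63 m², 1140.
No other feasible combination exceeds 1140.

1140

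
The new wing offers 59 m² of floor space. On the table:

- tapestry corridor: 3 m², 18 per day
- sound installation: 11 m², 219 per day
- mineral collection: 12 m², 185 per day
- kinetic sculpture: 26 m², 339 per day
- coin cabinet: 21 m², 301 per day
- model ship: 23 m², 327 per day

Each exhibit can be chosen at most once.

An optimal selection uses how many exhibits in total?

The maximum expected visitors within 59 m² is 865.
For example tapestry corridor + sound installation + coin cabinet + model ship achieves it, using 58 m².
Every optimal selection uses 4 exhibits.

4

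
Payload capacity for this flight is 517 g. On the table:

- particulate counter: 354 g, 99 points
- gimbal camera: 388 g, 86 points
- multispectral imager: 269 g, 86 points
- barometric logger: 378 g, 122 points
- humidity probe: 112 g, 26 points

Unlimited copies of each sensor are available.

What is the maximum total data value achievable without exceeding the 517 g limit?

148

Taking barometric logger + humidity probe: 490 g used, 148 in data value.
That's the maximum — no swap from here does better than 148.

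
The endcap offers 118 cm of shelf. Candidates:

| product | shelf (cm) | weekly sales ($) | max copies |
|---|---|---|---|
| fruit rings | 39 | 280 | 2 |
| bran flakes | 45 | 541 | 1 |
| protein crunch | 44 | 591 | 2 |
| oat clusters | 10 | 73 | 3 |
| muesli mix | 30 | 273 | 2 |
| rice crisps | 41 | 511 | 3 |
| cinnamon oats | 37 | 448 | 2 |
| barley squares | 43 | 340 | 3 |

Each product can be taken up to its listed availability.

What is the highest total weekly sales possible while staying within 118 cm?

1487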